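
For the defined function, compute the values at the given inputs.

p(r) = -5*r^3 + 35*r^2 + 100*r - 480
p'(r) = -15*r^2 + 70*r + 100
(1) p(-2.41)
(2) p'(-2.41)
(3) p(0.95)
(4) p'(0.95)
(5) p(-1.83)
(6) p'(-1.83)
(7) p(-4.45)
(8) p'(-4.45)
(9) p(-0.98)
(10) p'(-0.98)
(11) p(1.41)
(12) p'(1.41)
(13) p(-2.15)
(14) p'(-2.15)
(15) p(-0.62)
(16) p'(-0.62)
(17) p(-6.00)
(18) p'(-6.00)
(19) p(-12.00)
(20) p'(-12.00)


(1) = -447.73
(2) = -155.82
(3) = -357.70
(4) = 152.96
(5) = -515.15
(6) = -78.33
(7) = 208.69
(8) = -508.54
(9) = -539.68
(10) = 16.99
(11) = -283.43
(12) = 168.88
(13) = -483.52
(14) = -119.84
(15) = -527.35
(16) = 50.83
(17) = 1260.00
(18) = -860.00
(19) = 12000.00
(20) = -2900.00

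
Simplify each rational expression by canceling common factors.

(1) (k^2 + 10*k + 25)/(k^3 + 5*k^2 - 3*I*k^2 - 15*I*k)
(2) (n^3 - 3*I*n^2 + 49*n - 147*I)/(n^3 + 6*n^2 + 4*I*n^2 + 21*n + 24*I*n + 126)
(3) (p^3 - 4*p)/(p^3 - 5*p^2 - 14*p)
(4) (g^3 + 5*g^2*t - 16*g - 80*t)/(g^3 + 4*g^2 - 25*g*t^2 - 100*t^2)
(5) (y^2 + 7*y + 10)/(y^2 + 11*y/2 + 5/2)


(1) = (k + 5)/(k^2 - 3*I*k)
(2) = (n - 7*I)/(n + 6)
(3) = (p - 2)/(p - 7)
(4) = (4 - g)/(-g + 5*t)
(5) = (2*y + 4)/(2*y + 1)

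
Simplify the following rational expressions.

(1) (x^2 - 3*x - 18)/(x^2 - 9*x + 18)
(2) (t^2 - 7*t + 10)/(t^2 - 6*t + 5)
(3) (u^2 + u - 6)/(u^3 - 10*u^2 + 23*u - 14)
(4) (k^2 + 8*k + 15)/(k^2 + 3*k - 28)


(1) = (x + 3)/(x - 3)
(2) = (t - 2)/(t - 1)
(3) = (u + 3)/(u^2 - 8*u + 7)
(4) = (k^2 + 8*k + 15)/(k^2 + 3*k - 28)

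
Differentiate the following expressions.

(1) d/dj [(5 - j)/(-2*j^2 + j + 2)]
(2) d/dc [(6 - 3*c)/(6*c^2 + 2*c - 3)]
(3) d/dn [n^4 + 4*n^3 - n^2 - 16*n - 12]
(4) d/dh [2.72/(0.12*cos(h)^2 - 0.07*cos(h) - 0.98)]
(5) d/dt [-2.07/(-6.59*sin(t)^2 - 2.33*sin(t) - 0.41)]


(1) = (2*j^2 - j - (j - 5)*(4*j - 1) - 2)/(-2*j^2 + j + 2)^2
(2) = 3*(6*c^2 - 24*c - 1)/(36*c^4 + 24*c^3 - 32*c^2 - 12*c + 9)
(3) = 4*n^3 + 12*n^2 - 2*n - 16
(4) = (0.6528*cos(h) - 0.1904)*sin(h)/(-0.12*cos(h)^2 + 0.07*cos(h) + 0.98)^2
(5) = -(27.2826*sin(t) + 4.8231)*cos(t)/(6.59*sin(t)^2 + 2.33*sin(t) + 0.41)^2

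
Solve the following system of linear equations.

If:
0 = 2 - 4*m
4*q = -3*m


Then:
m = 1/2
q = -3/8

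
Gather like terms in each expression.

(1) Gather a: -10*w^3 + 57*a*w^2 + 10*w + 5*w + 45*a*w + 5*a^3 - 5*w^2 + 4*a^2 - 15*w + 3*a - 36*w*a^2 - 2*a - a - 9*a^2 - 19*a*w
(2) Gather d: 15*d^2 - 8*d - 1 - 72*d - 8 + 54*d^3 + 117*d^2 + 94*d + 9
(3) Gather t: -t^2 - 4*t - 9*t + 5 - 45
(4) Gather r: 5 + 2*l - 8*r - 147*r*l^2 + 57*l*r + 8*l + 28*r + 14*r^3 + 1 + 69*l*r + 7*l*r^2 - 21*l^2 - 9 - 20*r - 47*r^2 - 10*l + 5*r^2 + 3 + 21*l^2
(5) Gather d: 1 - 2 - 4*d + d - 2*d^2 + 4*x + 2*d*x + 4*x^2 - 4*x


(1) = 5*a^3 + a^2*(-36*w - 5) + a*(57*w^2 + 26*w) - 10*w^3 - 5*w^2
(2) = 54*d^3 + 132*d^2 + 14*d
(3) = -t^2 - 13*t - 40
(4) = 14*r^3 + r^2*(7*l - 42) + r*(-147*l^2 + 126*l)
(5) = -2*d^2 + d*(2*x - 3) + 4*x^2 - 1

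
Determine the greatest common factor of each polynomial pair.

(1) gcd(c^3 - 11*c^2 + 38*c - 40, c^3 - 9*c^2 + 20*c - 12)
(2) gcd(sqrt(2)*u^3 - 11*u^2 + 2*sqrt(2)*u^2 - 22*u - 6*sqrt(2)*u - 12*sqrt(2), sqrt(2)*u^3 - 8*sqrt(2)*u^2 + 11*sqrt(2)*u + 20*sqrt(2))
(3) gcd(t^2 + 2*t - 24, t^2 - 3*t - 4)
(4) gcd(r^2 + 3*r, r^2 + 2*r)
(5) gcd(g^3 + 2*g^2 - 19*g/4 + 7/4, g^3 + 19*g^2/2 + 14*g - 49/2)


(1) = gcd((c - 5)*(c - 4)*(c - 2), (c - 6)*(c - 2)*(c - 1)) = c - 2
(2) = gcd((u + 2)*(u - 6*sqrt(2))*(sqrt(2)*u + 1), (u - 5)*(u - 4)*(sqrt(2)*u + sqrt(2))) = 1
(3) = gcd((t - 4)*(t + 6), (t - 4)*(t + 1)) = t - 4
(4) = r
(5) = gcd((g - 1)*(g - 1/2)*(g + 7/2), (g - 1)*(g + 7/2)*(g + 7)) = g^2 + 5*g/2 - 7/2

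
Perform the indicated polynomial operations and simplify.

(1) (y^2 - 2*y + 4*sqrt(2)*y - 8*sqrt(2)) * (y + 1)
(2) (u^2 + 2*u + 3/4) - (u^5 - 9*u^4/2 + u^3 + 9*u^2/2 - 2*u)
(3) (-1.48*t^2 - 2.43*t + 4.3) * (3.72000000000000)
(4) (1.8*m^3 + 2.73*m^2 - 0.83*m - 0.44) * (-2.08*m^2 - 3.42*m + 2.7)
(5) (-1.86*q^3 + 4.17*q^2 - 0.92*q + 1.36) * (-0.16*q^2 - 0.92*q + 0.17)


(1) = y^3 - y^2 + 4*sqrt(2)*y^2 - 4*sqrt(2)*y - 2*y - 8*sqrt(2)
(2) = -u^5 + 9*u^4/2 - u^3 - 7*u^2/2 + 4*u + 3/4
(3) = -5.5056*t^2 - 9.0396*t + 15.996
(4) = -3.744*m^5 - 11.8344*m^4 - 2.7502*m^3 + 11.1248*m^2 - 0.7362*m - 1.188
(5) = 0.2976*q^5 + 1.044*q^4 - 4.0054*q^3 + 1.3377*q^2 - 1.4076*q + 0.2312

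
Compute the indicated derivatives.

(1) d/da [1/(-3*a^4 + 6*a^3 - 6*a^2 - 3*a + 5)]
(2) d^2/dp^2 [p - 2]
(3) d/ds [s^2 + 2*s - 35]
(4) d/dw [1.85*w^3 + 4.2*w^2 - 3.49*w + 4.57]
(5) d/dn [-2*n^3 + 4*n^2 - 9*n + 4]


(1) = 3*(4*a^3 - 6*a^2 + 4*a + 1)/(3*a^4 - 6*a^3 + 6*a^2 + 3*a - 5)^2
(2) = 0
(3) = 2*s + 2
(4) = 5.55*w^2 + 8.4*w - 3.49
(5) = -6*n^2 + 8*n - 9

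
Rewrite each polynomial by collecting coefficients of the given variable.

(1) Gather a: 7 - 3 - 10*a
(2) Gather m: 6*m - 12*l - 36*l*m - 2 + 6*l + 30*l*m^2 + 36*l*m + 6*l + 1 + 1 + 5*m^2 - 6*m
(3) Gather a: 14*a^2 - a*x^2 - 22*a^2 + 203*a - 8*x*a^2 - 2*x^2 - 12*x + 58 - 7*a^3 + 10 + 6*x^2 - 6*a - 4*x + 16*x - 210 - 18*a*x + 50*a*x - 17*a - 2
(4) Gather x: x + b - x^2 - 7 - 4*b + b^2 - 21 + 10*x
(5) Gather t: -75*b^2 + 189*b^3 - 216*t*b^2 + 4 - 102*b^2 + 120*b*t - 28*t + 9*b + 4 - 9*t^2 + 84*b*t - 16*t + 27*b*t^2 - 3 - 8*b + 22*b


(1) = 4 - 10*a
(2) = m^2*(30*l + 5)
(3) = -7*a^3 + a^2*(-8*x - 8) + a*(-x^2 + 32*x + 180) + 4*x^2 - 144
(4) = b^2 - 3*b - x^2 + 11*x - 28
(5) = 189*b^3 - 177*b^2 + 23*b + t^2*(27*b - 9) + t*(-216*b^2 + 204*b - 44) + 5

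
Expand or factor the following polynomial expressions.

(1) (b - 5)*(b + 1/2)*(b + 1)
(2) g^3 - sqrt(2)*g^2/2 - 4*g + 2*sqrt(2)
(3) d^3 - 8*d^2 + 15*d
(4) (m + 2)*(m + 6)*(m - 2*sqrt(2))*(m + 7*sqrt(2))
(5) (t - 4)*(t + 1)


(1) = b^3 - 7*b^2/2 - 7*b - 5/2
(2) = (g - 2)*(g + 2)*(g - sqrt(2)/2)
(3) = d*(d - 5)*(d - 3)
(4) = m^4 + 5*sqrt(2)*m^3 + 8*m^3 - 16*m^2 + 40*sqrt(2)*m^2 - 224*m + 60*sqrt(2)*m - 336
(5) = t^2 - 3*t - 4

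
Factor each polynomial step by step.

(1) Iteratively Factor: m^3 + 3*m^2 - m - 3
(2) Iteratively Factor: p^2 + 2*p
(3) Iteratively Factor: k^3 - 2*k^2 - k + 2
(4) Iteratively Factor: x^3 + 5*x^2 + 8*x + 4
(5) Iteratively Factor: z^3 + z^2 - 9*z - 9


(1) = (m + 3)*(m^2 - 1) = (m - 1)*(m + 3)*(m + 1)
(2) = (p + 2)*(p)
(3) = (k + 1)*(k^2 - 3*k + 2) = (k - 2)*(k + 1)*(k - 1)
(4) = (x + 1)*(x^2 + 4*x + 4) = (x + 1)*(x + 2)*(x + 2)
(5) = (z + 3)*(z^2 - 2*z - 3) = (z + 1)*(z + 3)*(z - 3)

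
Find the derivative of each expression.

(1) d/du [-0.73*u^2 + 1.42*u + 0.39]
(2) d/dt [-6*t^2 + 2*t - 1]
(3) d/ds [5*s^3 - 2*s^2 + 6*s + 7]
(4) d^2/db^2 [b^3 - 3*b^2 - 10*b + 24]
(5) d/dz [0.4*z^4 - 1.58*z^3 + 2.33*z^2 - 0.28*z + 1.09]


(1) = 1.42 - 1.46*u
(2) = 2 - 12*t
(3) = 15*s^2 - 4*s + 6
(4) = 6*b - 6
(5) = 1.6*z^3 - 4.74*z^2 + 4.66*z - 0.28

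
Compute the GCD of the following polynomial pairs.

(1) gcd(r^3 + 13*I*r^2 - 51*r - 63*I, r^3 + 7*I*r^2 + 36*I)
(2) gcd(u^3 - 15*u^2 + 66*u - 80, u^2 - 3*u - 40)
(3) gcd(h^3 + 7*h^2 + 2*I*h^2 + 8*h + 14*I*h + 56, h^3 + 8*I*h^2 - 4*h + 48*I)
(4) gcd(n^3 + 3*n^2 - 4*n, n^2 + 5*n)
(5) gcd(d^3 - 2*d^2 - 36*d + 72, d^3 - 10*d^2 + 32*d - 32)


(1) = r + 3*I
(2) = gcd((u - 8)*(u - 5)*(u - 2), (u - 8)*(u + 5)) = u - 8
(3) = h^2 + 2*I*h + 8
(4) = n
(5) = gcd((d - 6)*(d - 2)*(d + 6), (d - 4)^2*(d - 2)) = d - 2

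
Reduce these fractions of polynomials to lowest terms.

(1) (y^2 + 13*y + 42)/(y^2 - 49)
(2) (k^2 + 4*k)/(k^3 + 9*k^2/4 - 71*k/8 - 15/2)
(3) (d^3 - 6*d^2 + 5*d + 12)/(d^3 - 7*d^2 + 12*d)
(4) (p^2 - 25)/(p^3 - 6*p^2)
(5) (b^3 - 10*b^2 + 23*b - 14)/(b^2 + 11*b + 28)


(1) = (y + 6)/(y - 7)
(2) = 8*k/(8*k^2 - 14*k - 15)
(3) = (d + 1)/d
(4) = (p^2 - 25)/(p^3 - 6*p^2)
(5) = (b^3 - 10*b^2 + 23*b - 14)/(b^2 + 11*b + 28)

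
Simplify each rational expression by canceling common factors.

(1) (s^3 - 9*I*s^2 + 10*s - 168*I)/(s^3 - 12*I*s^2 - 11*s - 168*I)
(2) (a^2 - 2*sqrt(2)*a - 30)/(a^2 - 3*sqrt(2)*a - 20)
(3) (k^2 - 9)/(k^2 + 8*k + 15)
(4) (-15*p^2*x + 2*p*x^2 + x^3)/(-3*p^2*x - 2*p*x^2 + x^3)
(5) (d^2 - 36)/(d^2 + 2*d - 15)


(1) = (s^2 - 2*I*s + 24)/(s^2 - 5*I*s + 24)
(2) = (a + 3*sqrt(2))/(a + 2*sqrt(2))
(3) = (k - 3)/(k + 5)
(4) = (5*p + x)/(p + x)
(5) = (d^2 - 36)/(d^2 + 2*d - 15)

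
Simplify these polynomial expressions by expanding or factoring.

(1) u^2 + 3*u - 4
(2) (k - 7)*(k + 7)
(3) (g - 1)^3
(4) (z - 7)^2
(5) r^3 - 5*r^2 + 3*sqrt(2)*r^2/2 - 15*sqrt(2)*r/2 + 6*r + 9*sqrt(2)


(1) = (u - 1)*(u + 4)
(2) = k^2 - 49
(3) = g^3 - 3*g^2 + 3*g - 1
(4) = z^2 - 14*z + 49
(5) = (r - 3)*(r - 2)*(r + 3*sqrt(2)/2)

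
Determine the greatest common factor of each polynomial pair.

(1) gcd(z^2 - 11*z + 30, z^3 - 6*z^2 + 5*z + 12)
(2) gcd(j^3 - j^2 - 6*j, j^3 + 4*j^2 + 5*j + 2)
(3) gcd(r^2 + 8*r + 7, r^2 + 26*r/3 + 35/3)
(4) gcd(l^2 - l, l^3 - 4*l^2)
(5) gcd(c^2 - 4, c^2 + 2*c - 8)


(1) = 1
(2) = j + 2
(3) = r + 7
(4) = gcd(l*(l - 1), l^2*(l - 4)) = l
(5) = gcd((c - 2)*(c + 2), (c - 2)*(c + 4)) = c - 2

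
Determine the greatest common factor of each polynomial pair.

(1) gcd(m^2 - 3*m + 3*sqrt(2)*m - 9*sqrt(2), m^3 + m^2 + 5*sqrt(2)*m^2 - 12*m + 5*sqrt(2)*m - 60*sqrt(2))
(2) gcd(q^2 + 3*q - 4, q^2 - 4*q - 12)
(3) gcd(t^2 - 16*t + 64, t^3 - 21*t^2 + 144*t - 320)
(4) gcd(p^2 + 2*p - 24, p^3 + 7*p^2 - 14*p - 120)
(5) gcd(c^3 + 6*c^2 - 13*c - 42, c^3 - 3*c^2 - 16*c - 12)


(1) = gcd((m - 3)*(m + 3*sqrt(2)), (m - 3)*(m + 4)*(m + 5*sqrt(2))) = m - 3
(2) = 1
(3) = gcd((t - 8)^2, (t - 8)^2*(t - 5)) = t^2 - 16*t + 64
(4) = p^2 + 2*p - 24
(5) = gcd((c - 3)*(c + 2)*(c + 7), (c - 6)*(c + 1)*(c + 2)) = c + 2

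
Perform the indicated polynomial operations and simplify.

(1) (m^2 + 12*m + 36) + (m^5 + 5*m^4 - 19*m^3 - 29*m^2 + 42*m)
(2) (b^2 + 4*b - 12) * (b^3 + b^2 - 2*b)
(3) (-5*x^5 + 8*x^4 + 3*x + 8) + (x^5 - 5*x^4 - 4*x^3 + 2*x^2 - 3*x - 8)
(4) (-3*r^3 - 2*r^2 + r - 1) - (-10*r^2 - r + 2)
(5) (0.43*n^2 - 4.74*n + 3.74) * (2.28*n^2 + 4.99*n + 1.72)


(1) = m^5 + 5*m^4 - 19*m^3 - 28*m^2 + 54*m + 36
(2) = b^5 + 5*b^4 - 10*b^3 - 20*b^2 + 24*b
(3) = -4*x^5 + 3*x^4 - 4*x^3 + 2*x^2
(4) = -3*r^3 + 8*r^2 + 2*r - 3
(5) = 0.9804*n^4 - 8.6615*n^3 - 14.3858*n^2 + 10.5098*n + 6.4328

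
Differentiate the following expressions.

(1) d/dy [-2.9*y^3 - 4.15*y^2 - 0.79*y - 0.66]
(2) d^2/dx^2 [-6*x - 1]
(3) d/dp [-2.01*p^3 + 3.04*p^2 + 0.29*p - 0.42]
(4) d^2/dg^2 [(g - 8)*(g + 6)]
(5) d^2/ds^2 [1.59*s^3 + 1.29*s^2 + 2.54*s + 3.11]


(1) = -8.7*y^2 - 8.3*y - 0.79
(2) = 0
(3) = -6.03*p^2 + 6.08*p + 0.29
(4) = 2
(5) = 9.54*s + 2.58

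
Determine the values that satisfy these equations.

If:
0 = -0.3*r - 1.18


Then:
r = -3.93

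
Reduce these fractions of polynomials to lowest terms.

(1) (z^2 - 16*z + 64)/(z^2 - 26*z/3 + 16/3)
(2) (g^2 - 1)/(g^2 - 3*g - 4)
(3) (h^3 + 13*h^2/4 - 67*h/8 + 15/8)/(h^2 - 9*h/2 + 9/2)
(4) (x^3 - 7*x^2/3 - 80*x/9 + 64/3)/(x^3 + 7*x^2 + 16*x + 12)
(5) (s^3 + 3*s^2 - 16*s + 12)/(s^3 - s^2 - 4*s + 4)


(1) = (3*z - 24)/(3*z - 2)
(2) = (g - 1)/(g - 4)
(3) = (4*h^2 + 19*h - 5)/(4*h - 12)
(4) = (9*x^2 - 48*x + 64)/(9*x^2 + 36*x + 36)
(5) = (s + 6)/(s + 2)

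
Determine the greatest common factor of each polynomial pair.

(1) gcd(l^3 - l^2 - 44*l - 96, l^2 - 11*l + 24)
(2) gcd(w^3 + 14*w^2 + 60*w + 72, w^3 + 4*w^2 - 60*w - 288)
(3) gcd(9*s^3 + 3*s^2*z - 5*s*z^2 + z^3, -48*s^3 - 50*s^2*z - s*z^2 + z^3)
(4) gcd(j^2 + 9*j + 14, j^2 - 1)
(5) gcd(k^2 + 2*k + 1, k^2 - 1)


(1) = l - 8
(2) = gcd((w + 2)*(w + 6)^2, (w - 8)*(w + 6)^2) = w^2 + 12*w + 36
(3) = s + z
(4) = gcd((j + 2)*(j + 7), (j - 1)*(j + 1)) = 1
(5) = gcd((k + 1)^2, (k - 1)*(k + 1)) = k + 1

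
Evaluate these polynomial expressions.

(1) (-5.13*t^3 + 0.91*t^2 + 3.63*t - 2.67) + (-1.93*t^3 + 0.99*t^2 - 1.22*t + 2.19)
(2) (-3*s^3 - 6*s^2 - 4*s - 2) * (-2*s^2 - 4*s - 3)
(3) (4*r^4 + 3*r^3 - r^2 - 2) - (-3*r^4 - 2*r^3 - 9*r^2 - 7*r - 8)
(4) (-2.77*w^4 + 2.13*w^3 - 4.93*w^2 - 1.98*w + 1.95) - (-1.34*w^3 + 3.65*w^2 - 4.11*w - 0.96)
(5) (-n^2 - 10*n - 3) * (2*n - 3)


(1) = -7.06*t^3 + 1.9*t^2 + 2.41*t - 0.48
(2) = 6*s^5 + 24*s^4 + 41*s^3 + 38*s^2 + 20*s + 6
(3) = 7*r^4 + 5*r^3 + 8*r^2 + 7*r + 6
(4) = -2.77*w^4 + 3.47*w^3 - 8.58*w^2 + 2.13*w + 2.91
(5) = -2*n^3 - 17*n^2 + 24*n + 9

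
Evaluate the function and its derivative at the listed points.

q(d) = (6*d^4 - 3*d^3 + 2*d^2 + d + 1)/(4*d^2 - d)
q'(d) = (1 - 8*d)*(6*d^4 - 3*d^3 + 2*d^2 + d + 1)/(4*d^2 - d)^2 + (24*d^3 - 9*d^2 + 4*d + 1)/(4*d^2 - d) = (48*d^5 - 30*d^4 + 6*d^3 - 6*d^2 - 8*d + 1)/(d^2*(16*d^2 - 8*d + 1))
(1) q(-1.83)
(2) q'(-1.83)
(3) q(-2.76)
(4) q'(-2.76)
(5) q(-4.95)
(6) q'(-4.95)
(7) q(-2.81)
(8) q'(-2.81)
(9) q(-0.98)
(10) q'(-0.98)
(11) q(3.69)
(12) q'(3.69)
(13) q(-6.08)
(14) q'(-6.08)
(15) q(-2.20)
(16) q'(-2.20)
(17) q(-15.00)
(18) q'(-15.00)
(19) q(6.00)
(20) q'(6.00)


(1) = 6.01
(2) = -5.88
(3) = 12.78
(4) = -8.67
(5) = 38.96
(6) = -15.23
(7) = 13.22
(8) = -8.82
(9) = 2.14
(10) = -3.17
(11) = 19.57
(12) = 10.65
(13) = 58.09
(14) = -18.62
(15) = 8.39
(16) = -6.99
(17) = 343.51
(18) = -45.38
(19) = 52.22
(20) = 17.61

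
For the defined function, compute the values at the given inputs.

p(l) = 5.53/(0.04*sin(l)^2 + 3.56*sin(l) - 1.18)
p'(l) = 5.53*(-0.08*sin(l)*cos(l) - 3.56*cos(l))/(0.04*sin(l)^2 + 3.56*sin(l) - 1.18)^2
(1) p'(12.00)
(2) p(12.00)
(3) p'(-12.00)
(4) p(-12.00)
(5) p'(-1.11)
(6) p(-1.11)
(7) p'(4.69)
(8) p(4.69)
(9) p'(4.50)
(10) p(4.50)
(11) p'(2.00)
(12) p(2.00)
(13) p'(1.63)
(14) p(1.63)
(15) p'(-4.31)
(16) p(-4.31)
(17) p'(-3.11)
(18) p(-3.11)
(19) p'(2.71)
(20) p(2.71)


(1) = -1.73
(2) = -1.80
(3) = -30.56
(4) = 7.46
(5) = -0.46
(6) = -1.28
(7) = 0.02
(8) = -1.18
(9) = 0.19
(10) = -1.20
(11) = 1.91
(12) = 2.65
(13) = 0.20
(14) = 2.29
(15) = 1.74
(16) = 2.60
(17) = 11.77
(18) = -4.28
(19) = 180.51
(20) = 17.49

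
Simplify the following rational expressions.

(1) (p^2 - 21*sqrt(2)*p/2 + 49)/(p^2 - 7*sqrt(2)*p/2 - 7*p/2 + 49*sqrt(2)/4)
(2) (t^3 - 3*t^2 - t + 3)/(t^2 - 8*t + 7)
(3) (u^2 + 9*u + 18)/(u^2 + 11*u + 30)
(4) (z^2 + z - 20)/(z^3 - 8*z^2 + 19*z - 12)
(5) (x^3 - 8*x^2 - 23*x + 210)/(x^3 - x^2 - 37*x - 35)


(1) = (8*p - 56*sqrt(2))/(8*p - 28)
(2) = (t^2 - 2*t - 3)/(t - 7)
(3) = (u + 3)/(u + 5)
(4) = (z + 5)/(z^2 - 4*z + 3)
(5) = (x - 6)/(x + 1)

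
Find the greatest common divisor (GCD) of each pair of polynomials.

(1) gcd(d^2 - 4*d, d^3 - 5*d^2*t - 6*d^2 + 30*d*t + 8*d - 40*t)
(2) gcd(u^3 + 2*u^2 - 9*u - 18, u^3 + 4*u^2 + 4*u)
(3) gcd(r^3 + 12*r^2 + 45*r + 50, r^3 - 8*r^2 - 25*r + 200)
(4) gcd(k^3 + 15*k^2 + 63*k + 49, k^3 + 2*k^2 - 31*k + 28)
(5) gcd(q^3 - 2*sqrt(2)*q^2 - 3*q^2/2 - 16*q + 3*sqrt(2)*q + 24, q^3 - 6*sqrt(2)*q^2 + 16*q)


(1) = d - 4
(2) = gcd((u - 3)*(u + 2)*(u + 3), u*(u + 2)^2) = u + 2
(3) = r + 5
(4) = k + 7
(5) = gcd((q - 3/2)*(q - 4*sqrt(2))*(q + 2*sqrt(2)), q*(q - 4*sqrt(2))*(q - 2*sqrt(2))) = q - 4*sqrt(2)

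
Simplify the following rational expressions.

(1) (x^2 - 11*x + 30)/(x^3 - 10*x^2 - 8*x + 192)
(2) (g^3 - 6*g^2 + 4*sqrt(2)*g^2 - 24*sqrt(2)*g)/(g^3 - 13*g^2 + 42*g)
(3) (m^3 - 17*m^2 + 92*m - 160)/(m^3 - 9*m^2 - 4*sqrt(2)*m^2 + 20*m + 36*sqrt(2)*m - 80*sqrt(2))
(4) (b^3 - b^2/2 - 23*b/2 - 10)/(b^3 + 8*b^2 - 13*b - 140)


(1) = (x - 5)/(x^2 - 4*x - 32)
(2) = (g + 4*sqrt(2))/(g - 7)
(3) = (m - 8)/(m - 4*sqrt(2))
(4) = (2*b^2 + 7*b + 5)/(2*b^2 + 24*b + 70)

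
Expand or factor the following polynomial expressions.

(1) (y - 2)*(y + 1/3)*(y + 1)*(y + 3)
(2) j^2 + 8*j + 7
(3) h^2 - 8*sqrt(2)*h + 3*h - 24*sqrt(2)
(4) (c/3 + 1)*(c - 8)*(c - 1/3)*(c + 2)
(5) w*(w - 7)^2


(1) = y^4 + 7*y^3/3 - 13*y^2/3 - 23*y/3 - 2
(2) = (j + 1)*(j + 7)
(3) = (h + 3)*(h - 8*sqrt(2))
(4) = c^4/3 - 10*c^3/9 - 11*c^2 - 110*c/9 + 16/3
(5) = w^3 - 14*w^2 + 49*w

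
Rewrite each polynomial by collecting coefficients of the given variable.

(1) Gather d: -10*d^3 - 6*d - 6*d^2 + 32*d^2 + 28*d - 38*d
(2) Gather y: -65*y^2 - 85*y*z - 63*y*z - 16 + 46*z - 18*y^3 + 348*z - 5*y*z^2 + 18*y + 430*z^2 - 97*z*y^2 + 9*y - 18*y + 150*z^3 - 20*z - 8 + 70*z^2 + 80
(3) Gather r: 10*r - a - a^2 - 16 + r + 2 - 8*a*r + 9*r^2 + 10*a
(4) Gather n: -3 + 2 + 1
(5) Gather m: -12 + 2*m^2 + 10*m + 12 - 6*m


(1) = -10*d^3 + 26*d^2 - 16*d
(2) = -18*y^3 + y^2*(-97*z - 65) + y*(-5*z^2 - 148*z + 9) + 150*z^3 + 500*z^2 + 374*z + 56
(3) = -a^2 + 9*a + 9*r^2 + r*(11 - 8*a) - 14
(4) = 0
(5) = 2*m^2 + 4*m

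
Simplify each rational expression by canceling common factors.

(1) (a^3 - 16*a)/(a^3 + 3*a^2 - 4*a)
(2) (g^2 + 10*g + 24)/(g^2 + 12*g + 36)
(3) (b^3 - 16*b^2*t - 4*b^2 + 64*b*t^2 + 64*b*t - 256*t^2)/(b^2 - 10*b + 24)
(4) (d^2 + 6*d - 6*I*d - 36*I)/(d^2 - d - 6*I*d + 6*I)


(1) = (a - 4)/(a - 1)
(2) = (g + 4)/(g + 6)
(3) = (b^2 - 16*b*t + 64*t^2)/(b - 6)
(4) = (d + 6)/(d - 1)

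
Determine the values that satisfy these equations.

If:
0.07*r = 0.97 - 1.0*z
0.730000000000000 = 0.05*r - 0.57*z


Then:
r = 14.27
z = -0.03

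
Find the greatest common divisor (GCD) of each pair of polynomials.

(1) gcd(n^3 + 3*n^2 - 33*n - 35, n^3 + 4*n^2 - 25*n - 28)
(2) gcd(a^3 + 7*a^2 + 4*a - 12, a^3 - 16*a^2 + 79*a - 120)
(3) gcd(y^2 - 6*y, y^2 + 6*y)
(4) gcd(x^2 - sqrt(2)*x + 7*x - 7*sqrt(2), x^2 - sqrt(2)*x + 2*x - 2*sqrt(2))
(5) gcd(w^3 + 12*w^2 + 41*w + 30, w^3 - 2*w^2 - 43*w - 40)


(1) = gcd((n - 5)*(n + 1)*(n + 7), (n - 4)*(n + 1)*(n + 7)) = n^2 + 8*n + 7
(2) = gcd((a - 1)*(a + 2)*(a + 6), (a - 8)*(a - 5)*(a - 3)) = 1
(3) = y
(4) = gcd((x + 7)*(x - sqrt(2)), (x + 2)*(x - sqrt(2))) = x - sqrt(2)
(5) = w^2 + 6*w + 5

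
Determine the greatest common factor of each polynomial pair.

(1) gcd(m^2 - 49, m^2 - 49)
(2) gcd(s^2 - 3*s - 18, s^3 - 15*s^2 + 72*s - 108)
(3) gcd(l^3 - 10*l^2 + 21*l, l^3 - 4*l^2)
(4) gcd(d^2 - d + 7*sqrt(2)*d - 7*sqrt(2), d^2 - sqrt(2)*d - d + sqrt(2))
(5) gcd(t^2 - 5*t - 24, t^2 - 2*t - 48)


(1) = m^2 - 49
(2) = gcd((s - 6)*(s + 3), (s - 6)^2*(s - 3)) = s - 6
(3) = l
(4) = gcd((d - 1)*(d + 7*sqrt(2)), (d - 1)*(d - sqrt(2))) = d - 1
(5) = t - 8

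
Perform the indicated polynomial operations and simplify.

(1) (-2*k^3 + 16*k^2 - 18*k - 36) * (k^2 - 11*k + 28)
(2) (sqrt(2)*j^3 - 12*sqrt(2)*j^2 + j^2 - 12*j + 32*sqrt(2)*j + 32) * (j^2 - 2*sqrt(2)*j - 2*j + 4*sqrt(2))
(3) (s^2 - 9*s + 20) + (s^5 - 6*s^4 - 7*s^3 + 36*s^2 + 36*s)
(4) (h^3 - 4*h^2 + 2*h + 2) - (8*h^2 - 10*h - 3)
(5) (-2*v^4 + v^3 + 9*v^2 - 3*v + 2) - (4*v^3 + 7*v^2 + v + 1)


(1) = -2*k^5 + 38*k^4 - 250*k^3 + 610*k^2 - 108*k - 1008
(2) = sqrt(2)*j^5 - 14*sqrt(2)*j^4 - 3*j^4 + 42*j^3 + 54*sqrt(2)*j^3 - 168*j^2 - 36*sqrt(2)*j^2 - 112*sqrt(2)*j + 192*j + 128*sqrt(2)
(3) = s^5 - 6*s^4 - 7*s^3 + 37*s^2 + 27*s + 20
(4) = h^3 - 12*h^2 + 12*h + 5
(5) = -2*v^4 - 3*v^3 + 2*v^2 - 4*v + 1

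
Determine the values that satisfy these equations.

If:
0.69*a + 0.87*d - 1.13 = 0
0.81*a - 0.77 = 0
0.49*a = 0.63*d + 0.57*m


Then:
a = 0.95
d = 0.54
m = 0.21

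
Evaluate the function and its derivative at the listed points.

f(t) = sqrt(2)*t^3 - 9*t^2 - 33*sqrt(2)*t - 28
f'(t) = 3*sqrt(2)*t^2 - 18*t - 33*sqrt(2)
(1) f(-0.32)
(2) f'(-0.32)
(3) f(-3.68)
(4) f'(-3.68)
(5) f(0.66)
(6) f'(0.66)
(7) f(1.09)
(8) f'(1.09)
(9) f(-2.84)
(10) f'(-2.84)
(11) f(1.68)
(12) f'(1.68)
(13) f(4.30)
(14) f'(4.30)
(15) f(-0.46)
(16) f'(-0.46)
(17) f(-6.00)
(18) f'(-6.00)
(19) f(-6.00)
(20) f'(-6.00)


(1) = -14.03
(2) = -40.47
(3) = -48.62
(4) = 77.03
(5) = -62.32
(6) = -56.70
(7) = -87.73
(8) = -61.25
(9) = -0.44
(10) = 38.67
(11) = -125.10
(12) = -64.93
(13) = -282.65
(14) = -45.62
(15) = -8.57
(16) = -37.49
(17) = -377.46
(18) = 214.07
(19) = -377.46
(20) = 214.07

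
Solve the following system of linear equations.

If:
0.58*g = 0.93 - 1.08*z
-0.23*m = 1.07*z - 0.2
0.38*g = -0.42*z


Then:
g = -2.34
m = -8.99
z = 2.12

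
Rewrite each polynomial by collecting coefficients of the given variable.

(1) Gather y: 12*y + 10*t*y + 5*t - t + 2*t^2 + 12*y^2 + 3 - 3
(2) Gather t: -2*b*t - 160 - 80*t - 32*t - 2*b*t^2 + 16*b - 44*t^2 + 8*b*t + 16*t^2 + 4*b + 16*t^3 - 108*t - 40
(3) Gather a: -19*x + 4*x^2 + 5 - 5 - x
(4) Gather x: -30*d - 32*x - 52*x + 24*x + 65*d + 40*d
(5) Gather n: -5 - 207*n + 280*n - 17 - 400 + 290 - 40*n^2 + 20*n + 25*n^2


(1) = 2*t^2 + 4*t + 12*y^2 + y*(10*t + 12)
(2) = 20*b + 16*t^3 + t^2*(-2*b - 28) + t*(6*b - 220) - 200
(3) = 4*x^2 - 20*x
(4) = 75*d - 60*x
(5) = -15*n^2 + 93*n - 132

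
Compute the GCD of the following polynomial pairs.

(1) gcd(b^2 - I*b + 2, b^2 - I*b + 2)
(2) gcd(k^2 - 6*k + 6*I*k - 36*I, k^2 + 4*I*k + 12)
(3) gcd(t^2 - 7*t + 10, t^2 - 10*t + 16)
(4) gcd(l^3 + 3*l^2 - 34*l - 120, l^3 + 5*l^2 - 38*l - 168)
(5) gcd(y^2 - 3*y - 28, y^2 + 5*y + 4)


(1) = gcd((b - 2*I)*(b + I), (b - 2*I)*(b + I)) = b^2 - I*b + 2
(2) = gcd((k - 6)*(k + 6*I), (k - 2*I)*(k + 6*I)) = k + 6*I
(3) = t - 2
(4) = l^2 - 2*l - 24
(5) = y + 4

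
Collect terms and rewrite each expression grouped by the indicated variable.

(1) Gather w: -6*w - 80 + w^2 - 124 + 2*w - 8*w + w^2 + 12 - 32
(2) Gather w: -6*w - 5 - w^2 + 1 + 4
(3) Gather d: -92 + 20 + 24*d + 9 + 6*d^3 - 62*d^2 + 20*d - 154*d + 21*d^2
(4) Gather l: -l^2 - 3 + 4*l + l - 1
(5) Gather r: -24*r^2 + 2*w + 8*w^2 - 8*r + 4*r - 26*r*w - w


(1) = 2*w^2 - 12*w - 224
(2) = -w^2 - 6*w
(3) = 6*d^3 - 41*d^2 - 110*d - 63
(4) = -l^2 + 5*l - 4
(5) = -24*r^2 + r*(-26*w - 4) + 8*w^2 + w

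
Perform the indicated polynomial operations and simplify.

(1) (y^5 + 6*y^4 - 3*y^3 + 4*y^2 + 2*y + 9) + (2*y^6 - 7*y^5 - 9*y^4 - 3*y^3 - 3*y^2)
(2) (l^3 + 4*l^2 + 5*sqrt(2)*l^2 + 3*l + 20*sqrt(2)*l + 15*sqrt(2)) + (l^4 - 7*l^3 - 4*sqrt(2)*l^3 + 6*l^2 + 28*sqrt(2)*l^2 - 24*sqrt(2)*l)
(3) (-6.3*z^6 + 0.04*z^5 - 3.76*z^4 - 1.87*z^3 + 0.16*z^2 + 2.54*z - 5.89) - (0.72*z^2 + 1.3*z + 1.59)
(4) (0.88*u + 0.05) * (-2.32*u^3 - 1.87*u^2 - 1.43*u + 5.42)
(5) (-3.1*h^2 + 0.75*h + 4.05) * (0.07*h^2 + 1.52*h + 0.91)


(1) = 2*y^6 - 6*y^5 - 3*y^4 - 6*y^3 + y^2 + 2*y + 9
(2) = l^4 - 6*l^3 - 4*sqrt(2)*l^3 + 10*l^2 + 33*sqrt(2)*l^2 - 4*sqrt(2)*l + 3*l + 15*sqrt(2)
(3) = -6.3*z^6 + 0.04*z^5 - 3.76*z^4 - 1.87*z^3 - 0.56*z^2 + 1.24*z - 7.48
(4) = -2.0416*u^4 - 1.7616*u^3 - 1.3519*u^2 + 4.6981*u + 0.271
(5) = -0.217*h^4 - 4.6595*h^3 - 1.3975*h^2 + 6.8385*h + 3.6855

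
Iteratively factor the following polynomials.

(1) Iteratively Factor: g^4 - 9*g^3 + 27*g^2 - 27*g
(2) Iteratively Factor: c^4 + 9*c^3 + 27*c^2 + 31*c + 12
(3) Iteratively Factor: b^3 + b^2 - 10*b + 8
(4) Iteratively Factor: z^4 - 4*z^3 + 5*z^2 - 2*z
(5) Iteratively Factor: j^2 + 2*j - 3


(1) = (g - 3)*(g^3 - 6*g^2 + 9*g) = g*(g - 3)*(g^2 - 6*g + 9) = g*(g - 3)^2*(g - 3)
(2) = (c + 1)*(c^3 + 8*c^2 + 19*c + 12) = (c + 1)^2*(c^2 + 7*c + 12) = (c + 1)^2*(c + 4)*(c + 3)
(3) = (b + 4)*(b^2 - 3*b + 2) = (b - 1)*(b + 4)*(b - 2)
(4) = (z - 1)*(z^3 - 3*z^2 + 2*z) = z*(z - 1)*(z^2 - 3*z + 2) = z*(z - 1)^2*(z - 2)
(5) = (j + 3)*(j - 1)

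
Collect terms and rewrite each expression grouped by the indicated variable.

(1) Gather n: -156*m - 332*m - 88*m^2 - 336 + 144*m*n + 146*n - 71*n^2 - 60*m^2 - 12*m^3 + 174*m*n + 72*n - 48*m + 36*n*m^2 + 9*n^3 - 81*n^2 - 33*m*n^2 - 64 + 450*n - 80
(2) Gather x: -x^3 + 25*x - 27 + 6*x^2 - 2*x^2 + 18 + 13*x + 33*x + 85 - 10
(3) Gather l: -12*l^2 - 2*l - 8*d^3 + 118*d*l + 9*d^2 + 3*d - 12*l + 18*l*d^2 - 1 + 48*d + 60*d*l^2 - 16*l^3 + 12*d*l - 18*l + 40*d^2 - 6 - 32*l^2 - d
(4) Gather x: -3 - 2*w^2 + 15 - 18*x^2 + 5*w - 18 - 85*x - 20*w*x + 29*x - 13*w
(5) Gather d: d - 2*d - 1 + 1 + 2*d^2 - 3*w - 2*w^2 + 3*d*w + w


(1) = -12*m^3 - 148*m^2 - 536*m + 9*n^3 + n^2*(-33*m - 152) + n*(36*m^2 + 318*m + 668) - 480
(2) = -x^3 + 4*x^2 + 71*x + 66
(3) = -8*d^3 + 49*d^2 + 50*d - 16*l^3 + l^2*(60*d - 44) + l*(18*d^2 + 130*d - 32) - 7
(4) = -2*w^2 - 8*w - 18*x^2 + x*(-20*w - 56) - 6
(5) = 2*d^2 + d*(3*w - 1) - 2*w^2 - 2*w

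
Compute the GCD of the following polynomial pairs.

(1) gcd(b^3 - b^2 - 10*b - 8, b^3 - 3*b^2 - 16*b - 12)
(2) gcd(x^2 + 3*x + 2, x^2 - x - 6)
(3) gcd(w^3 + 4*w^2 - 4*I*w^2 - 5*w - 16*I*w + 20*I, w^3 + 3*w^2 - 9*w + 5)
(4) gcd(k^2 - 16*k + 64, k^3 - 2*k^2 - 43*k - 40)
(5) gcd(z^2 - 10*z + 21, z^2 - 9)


(1) = gcd((b - 4)*(b + 1)*(b + 2), (b - 6)*(b + 1)*(b + 2)) = b^2 + 3*b + 2
(2) = gcd((x + 1)*(x + 2), (x - 3)*(x + 2)) = x + 2
(3) = gcd((w - 1)*(w + 5)*(w - 4*I), (w - 1)^2*(w + 5)) = w^2 + 4*w - 5
(4) = gcd((k - 8)^2, (k - 8)*(k + 1)*(k + 5)) = k - 8
(5) = z - 3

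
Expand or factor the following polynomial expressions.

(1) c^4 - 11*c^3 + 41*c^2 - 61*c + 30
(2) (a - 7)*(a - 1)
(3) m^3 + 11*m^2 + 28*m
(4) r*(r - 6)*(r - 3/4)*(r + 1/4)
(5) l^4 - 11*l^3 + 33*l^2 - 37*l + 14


(1) = (c - 5)*(c - 3)*(c - 2)*(c - 1)
(2) = a^2 - 8*a + 7
(3) = m*(m + 4)*(m + 7)
(4) = r^4 - 13*r^3/2 + 45*r^2/16 + 9*r/8
(5) = (l - 7)*(l - 2)*(l - 1)^2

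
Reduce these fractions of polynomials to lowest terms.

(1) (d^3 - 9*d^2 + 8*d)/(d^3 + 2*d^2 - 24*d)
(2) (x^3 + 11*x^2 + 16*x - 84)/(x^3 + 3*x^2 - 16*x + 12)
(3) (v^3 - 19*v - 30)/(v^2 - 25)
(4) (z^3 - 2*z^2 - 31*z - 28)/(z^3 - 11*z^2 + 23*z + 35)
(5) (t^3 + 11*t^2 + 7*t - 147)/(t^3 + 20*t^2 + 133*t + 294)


(1) = (d^2 - 9*d + 8)/(d^2 + 2*d - 24)
(2) = (x + 7)/(x - 1)
(3) = (v^2 + 5*v + 6)/(v + 5)
(4) = (z + 4)/(z - 5)
(5) = (t - 3)/(t + 6)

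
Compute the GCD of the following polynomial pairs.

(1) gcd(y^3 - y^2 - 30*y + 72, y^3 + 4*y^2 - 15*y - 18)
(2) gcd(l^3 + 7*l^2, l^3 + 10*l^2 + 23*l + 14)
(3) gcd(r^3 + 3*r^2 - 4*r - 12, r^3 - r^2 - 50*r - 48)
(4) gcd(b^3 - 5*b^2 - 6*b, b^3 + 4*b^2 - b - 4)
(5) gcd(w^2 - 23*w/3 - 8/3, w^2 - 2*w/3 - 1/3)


(1) = y^2 + 3*y - 18
(2) = gcd(l^2*(l + 7), (l + 1)*(l + 2)*(l + 7)) = l + 7
(3) = 1
(4) = b + 1
(5) = gcd((w - 8)*(w + 1/3), (w - 1)*(w + 1/3)) = w + 1/3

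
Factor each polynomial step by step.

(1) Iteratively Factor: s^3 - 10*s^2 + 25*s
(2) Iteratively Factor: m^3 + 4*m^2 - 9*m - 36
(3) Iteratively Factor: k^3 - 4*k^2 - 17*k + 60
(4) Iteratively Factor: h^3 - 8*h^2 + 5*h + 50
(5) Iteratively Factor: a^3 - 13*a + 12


(1) = (s - 5)*(s^2 - 5*s) = (s - 5)^2*(s)
(2) = (m - 3)*(m^2 + 7*m + 12) = (m - 3)*(m + 3)*(m + 4)
(3) = (k - 3)*(k^2 - k - 20) = (k - 3)*(k + 4)*(k - 5)
(4) = (h - 5)*(h^2 - 3*h - 10) = (h - 5)^2*(h + 2)
(5) = (a - 3)*(a^2 + 3*a - 4) = (a - 3)*(a + 4)*(a - 1)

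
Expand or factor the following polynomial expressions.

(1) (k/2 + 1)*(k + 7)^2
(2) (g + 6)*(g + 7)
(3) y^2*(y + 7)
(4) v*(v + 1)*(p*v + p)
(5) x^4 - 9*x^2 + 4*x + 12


(1) = k^3/2 + 8*k^2 + 77*k/2 + 49
(2) = g^2 + 13*g + 42
(3) = y^3 + 7*y^2
(4) = p*v^3 + 2*p*v^2 + p*v
(5) = (x - 2)^2*(x + 1)*(x + 3)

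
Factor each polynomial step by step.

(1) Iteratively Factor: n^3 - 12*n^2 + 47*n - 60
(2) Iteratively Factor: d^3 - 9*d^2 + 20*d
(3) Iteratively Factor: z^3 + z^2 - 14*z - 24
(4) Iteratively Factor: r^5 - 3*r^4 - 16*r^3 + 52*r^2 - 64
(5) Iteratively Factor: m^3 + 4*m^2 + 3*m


(1) = (n - 5)*(n^2 - 7*n + 12) = (n - 5)*(n - 3)*(n - 4)
(2) = (d - 4)*(d^2 - 5*d) = d*(d - 4)*(d - 5)
(3) = (z - 4)*(z^2 + 5*z + 6) = (z - 4)*(z + 3)*(z + 2)
(4) = (r + 1)*(r^4 - 4*r^3 - 12*r^2 + 64*r - 64) = (r - 2)*(r + 1)*(r^3 - 2*r^2 - 16*r + 32) = (r - 2)*(r + 1)*(r + 4)*(r^2 - 6*r + 8) = (r - 2)^2*(r + 1)*(r + 4)*(r - 4)
(5) = (m + 1)*(m^2 + 3*m) = (m + 1)*(m + 3)*(m)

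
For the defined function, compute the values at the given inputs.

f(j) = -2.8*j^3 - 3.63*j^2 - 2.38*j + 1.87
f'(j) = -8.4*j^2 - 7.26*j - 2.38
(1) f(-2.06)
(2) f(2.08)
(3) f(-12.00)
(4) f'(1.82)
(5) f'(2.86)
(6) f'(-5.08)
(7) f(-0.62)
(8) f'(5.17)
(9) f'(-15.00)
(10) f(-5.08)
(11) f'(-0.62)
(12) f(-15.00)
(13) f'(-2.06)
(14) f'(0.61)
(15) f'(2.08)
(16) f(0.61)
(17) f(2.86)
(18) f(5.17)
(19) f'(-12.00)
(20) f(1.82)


(1) = 15.85
(2) = -43.98
(3) = 4346.11
(4) = -43.42
(5) = -91.85
(6) = -182.27
(7) = 2.62
(8) = -264.44
(9) = -1783.48
(10) = 287.35
(11) = -1.11
(12) = 8670.82
(13) = -23.07
(14) = -9.93
(15) = -53.82
(16) = -1.57
(17) = -100.13
(18) = -494.39
(19) = -1124.86
(20) = -31.37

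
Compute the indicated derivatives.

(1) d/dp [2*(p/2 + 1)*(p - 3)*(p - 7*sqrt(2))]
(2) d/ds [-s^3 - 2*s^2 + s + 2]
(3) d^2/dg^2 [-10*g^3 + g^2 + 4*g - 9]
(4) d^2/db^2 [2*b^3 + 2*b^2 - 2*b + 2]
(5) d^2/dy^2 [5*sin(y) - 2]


(1) = 3*p^2 - 14*sqrt(2)*p - 2*p - 6 + 7*sqrt(2)
(2) = -3*s^2 - 4*s + 1
(3) = 2 - 60*g
(4) = 12*b + 4
(5) = -5*sin(y)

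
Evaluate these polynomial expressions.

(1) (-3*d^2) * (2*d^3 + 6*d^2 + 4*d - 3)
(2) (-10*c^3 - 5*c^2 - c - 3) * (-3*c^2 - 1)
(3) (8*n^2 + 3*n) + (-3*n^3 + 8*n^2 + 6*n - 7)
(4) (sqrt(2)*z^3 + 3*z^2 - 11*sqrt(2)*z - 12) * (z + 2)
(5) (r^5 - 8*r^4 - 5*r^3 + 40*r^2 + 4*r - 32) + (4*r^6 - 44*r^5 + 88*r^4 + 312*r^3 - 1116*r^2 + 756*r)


(1) = -6*d^5 - 18*d^4 - 12*d^3 + 9*d^2
(2) = 30*c^5 + 15*c^4 + 13*c^3 + 14*c^2 + c + 3
(3) = -3*n^3 + 16*n^2 + 9*n - 7
(4) = sqrt(2)*z^4 + 2*sqrt(2)*z^3 + 3*z^3 - 11*sqrt(2)*z^2 + 6*z^2 - 22*sqrt(2)*z - 12*z - 24
(5) = 4*r^6 - 43*r^5 + 80*r^4 + 307*r^3 - 1076*r^2 + 760*r - 32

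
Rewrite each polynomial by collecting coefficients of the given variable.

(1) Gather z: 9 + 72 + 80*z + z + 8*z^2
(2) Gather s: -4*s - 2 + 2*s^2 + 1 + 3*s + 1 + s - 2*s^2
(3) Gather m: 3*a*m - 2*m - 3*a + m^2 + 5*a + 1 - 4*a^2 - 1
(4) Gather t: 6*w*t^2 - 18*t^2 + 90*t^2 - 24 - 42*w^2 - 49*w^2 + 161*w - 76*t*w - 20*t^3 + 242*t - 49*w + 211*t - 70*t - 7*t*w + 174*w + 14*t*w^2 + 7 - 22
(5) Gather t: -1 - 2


(1) = 8*z^2 + 81*z + 81
(2) = 0
(3) = -4*a^2 + 2*a + m^2 + m*(3*a - 2)
(4) = -20*t^3 + t^2*(6*w + 72) + t*(14*w^2 - 83*w + 383) - 91*w^2 + 286*w - 39
(5) = -3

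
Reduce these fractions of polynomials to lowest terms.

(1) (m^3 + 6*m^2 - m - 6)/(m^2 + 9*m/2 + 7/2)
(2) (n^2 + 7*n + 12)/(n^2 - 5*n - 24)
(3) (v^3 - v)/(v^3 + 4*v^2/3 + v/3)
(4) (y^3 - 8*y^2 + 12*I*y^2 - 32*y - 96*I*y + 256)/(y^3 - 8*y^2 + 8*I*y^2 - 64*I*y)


(1) = (2*m^2 + 10*m - 12)/(2*m + 7)
(2) = (n + 4)/(n - 8)
(3) = (3*v - 3)/(3*v + 1)
(4) = (y + 4*I)/y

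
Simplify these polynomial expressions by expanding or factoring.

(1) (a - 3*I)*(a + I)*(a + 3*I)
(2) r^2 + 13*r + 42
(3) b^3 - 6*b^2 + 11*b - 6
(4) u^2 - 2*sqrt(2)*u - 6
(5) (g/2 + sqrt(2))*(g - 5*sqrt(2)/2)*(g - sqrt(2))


(1) = a^3 + I*a^2 + 9*a + 9*I
(2) = (r + 6)*(r + 7)
(3) = (b - 3)*(b - 2)*(b - 1)
(4) = (u - 3*sqrt(2))*(u + sqrt(2))
(5) = g^3/2 - 3*sqrt(2)*g^2/4 - 9*g/2 + 5*sqrt(2)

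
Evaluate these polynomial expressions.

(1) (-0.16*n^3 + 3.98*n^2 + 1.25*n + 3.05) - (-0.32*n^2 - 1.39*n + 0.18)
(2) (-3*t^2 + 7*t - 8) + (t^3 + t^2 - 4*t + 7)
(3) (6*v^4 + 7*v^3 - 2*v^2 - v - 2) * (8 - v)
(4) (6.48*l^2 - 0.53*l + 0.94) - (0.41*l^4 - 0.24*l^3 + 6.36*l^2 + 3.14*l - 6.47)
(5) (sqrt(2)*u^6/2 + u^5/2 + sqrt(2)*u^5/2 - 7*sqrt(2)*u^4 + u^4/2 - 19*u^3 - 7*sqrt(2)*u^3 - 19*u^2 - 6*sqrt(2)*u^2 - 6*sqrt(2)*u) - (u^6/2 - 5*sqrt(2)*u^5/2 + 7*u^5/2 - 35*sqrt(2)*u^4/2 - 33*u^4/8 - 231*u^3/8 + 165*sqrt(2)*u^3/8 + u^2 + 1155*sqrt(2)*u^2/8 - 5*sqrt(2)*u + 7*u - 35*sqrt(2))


(1) = -0.16*n^3 + 4.3*n^2 + 2.64*n + 2.87
(2) = t^3 - 2*t^2 + 3*t - 1
(3) = -6*v^5 + 41*v^4 + 58*v^3 - 15*v^2 - 6*v - 16
(4) = -0.41*l^4 + 0.24*l^3 + 0.12*l^2 - 3.67*l + 7.41
(5) = -u^6/2 + sqrt(2)*u^6/2 - 3*u^5 + 3*sqrt(2)*u^5 + 37*u^4/8 + 21*sqrt(2)*u^4/2 - 221*sqrt(2)*u^3/8 + 79*u^3/8 - 1203*sqrt(2)*u^2/8 - 20*u^2 - 7*u - sqrt(2)*u + 35*sqrt(2)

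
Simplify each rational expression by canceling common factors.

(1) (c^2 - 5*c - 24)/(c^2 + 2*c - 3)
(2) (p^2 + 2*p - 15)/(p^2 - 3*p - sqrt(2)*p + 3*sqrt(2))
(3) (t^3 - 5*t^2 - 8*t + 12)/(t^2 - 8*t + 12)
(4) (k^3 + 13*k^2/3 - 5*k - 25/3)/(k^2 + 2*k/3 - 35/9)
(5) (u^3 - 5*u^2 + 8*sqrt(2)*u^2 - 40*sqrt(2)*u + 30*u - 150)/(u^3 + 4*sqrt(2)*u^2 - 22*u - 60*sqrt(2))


(1) = (c - 8)/(c - 1)
(2) = (p + 5)/(p - sqrt(2))
(3) = (t^2 + t - 2)/(t - 2)
(4) = (3*k^2 + 18*k + 15)/(3*k + 7)
(5) = (u^2 + u*(-5 + 3*sqrt(2)) - 15*sqrt(2))/(u^2 - sqrt(2)*u - 12)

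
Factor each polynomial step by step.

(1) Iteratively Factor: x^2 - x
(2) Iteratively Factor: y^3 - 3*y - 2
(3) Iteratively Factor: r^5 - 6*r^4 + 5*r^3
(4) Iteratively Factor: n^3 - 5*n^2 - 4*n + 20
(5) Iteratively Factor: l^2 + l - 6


(1) = (x)*(x - 1)
(2) = (y + 1)*(y^2 - y - 2) = (y - 2)*(y + 1)*(y + 1)
(3) = (r)*(r^4 - 6*r^3 + 5*r^2) = r^2*(r^3 - 6*r^2 + 5*r) = r^2*(r - 5)*(r^2 - r) = r^2*(r - 5)*(r - 1)*(r)
(4) = (n - 5)*(n^2 - 4) = (n - 5)*(n - 2)*(n + 2)
(5) = (l + 3)*(l - 2)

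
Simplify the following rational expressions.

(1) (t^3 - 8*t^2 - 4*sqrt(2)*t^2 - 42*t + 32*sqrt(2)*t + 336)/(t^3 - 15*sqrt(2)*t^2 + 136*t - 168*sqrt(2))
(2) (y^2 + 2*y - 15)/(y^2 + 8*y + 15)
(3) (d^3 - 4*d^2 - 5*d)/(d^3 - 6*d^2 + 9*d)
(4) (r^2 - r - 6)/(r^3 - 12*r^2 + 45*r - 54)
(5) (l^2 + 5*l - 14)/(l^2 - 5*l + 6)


(1) = (t^2 + t*(-8 + 3*sqrt(2)) - 24*sqrt(2))/(t^2 - 8*sqrt(2)*t + 24)
(2) = (y - 3)/(y + 3)
(3) = (d^2 - 4*d - 5)/(d^2 - 6*d + 9)
(4) = (r + 2)/(r^2 - 9*r + 18)
(5) = (l + 7)/(l - 3)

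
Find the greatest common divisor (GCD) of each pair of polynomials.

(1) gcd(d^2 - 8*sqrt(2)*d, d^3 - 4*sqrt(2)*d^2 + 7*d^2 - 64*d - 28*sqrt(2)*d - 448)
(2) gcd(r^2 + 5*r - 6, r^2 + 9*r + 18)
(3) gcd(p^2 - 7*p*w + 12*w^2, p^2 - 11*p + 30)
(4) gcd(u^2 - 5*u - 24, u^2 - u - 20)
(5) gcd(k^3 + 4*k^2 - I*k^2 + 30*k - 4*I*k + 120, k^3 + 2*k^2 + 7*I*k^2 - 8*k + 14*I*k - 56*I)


(1) = gcd(d*(d - 8*sqrt(2)), (d + 7)*(d - 8*sqrt(2))*(d + 4*sqrt(2))) = d - 8*sqrt(2)
(2) = r + 6
(3) = gcd((p - 4*w)*(p - 3*w), (p - 6)*(p - 5)) = 1
(4) = 1
(5) = gcd((k + 4)*(k - 6*I)*(k + 5*I), (k - 2)*(k + 4)*(k + 7*I)) = k + 4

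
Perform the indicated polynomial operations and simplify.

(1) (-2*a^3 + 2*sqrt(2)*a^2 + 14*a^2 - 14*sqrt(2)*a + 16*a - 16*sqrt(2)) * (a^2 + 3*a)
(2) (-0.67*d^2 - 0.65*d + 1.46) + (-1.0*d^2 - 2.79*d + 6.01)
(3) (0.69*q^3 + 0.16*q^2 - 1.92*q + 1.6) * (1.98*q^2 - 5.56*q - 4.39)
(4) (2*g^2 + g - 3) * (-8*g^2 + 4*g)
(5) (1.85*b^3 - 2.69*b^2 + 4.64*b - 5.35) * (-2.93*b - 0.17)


(1) = -2*a^5 + 2*sqrt(2)*a^4 + 8*a^4 - 8*sqrt(2)*a^3 + 58*a^3 - 58*sqrt(2)*a^2 + 48*a^2 - 48*sqrt(2)*a
(2) = -1.67*d^2 - 3.44*d + 7.47
(3) = 1.3662*q^5 - 3.5196*q^4 - 7.7203*q^3 + 13.1408*q^2 - 0.4672*q - 7.024
(4) = -16*g^4 + 28*g^2 - 12*g
(5) = -5.4205*b^4 + 7.5672*b^3 - 13.1379*b^2 + 14.8867*b + 0.9095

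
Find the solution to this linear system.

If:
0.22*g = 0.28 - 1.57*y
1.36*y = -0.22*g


Then:
g = -8.24
y = 1.33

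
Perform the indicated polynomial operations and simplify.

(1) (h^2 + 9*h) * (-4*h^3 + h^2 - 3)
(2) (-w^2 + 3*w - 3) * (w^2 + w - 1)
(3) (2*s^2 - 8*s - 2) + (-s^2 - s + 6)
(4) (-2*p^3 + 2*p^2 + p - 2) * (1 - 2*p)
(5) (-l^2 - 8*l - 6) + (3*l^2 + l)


(1) = -4*h^5 - 35*h^4 + 9*h^3 - 3*h^2 - 27*h
(2) = -w^4 + 2*w^3 + w^2 - 6*w + 3
(3) = s^2 - 9*s + 4
(4) = 4*p^4 - 6*p^3 + 5*p - 2
(5) = 2*l^2 - 7*l - 6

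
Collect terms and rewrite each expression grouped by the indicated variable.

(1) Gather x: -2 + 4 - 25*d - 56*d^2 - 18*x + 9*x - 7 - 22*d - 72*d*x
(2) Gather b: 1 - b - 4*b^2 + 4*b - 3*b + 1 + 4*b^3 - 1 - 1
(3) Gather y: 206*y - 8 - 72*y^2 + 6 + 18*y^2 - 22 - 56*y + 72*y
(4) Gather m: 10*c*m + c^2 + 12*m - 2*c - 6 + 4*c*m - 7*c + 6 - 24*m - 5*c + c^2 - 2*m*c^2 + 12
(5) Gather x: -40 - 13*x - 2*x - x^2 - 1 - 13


(1) = -56*d^2 - 47*d + x*(-72*d - 9) - 5
(2) = 4*b^3 - 4*b^2
(3) = -54*y^2 + 222*y - 24
(4) = 2*c^2 - 14*c + m*(-2*c^2 + 14*c - 12) + 12
(5) = -x^2 - 15*x - 54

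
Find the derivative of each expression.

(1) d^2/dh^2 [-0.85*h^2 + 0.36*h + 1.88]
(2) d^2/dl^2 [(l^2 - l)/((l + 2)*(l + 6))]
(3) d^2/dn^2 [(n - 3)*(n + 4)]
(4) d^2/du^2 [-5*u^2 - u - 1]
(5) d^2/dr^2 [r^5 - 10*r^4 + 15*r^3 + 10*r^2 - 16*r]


(1) = -1.70000000000000
(2) = 6*(-3*l^3 - 12*l^2 + 12*l + 80)/(l^6 + 24*l^5 + 228*l^4 + 1088*l^3 + 2736*l^2 + 3456*l + 1728)
(3) = 2
(4) = -10
(5) = 20*r^3 - 120*r^2 + 90*r + 20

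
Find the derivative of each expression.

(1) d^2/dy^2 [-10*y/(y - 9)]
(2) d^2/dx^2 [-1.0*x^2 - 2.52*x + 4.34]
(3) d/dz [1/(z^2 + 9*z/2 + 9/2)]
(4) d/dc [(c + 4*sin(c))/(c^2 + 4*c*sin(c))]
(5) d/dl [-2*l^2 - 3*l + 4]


(1) = -180/(y - 9)^3
(2) = -2.00000000000000
(3) = 2*(-4*z - 9)/(2*z^2 + 9*z + 9)^2
(4) = -1/c^2
(5) = -4*l - 3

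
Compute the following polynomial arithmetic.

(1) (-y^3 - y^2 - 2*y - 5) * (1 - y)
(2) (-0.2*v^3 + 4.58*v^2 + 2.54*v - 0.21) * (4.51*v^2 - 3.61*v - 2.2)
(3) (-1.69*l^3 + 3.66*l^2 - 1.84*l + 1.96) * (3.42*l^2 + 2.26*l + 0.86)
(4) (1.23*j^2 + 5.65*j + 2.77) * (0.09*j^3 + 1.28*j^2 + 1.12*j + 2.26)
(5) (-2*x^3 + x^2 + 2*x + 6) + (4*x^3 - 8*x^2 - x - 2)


(1) = y^4 + y^2 + 3*y - 5
(2) = -0.902*v^5 + 21.3778*v^4 - 4.6384*v^3 - 20.1925*v^2 - 4.8299*v + 0.462
(3) = -5.7798*l^5 + 8.6978*l^4 + 0.5254*l^3 + 5.6924*l^2 + 2.8472*l + 1.6856
(4) = 0.1107*j^5 + 2.0829*j^4 + 8.8589*j^3 + 12.6534*j^2 + 15.8714*j + 6.2602
(5) = 2*x^3 - 7*x^2 + x + 4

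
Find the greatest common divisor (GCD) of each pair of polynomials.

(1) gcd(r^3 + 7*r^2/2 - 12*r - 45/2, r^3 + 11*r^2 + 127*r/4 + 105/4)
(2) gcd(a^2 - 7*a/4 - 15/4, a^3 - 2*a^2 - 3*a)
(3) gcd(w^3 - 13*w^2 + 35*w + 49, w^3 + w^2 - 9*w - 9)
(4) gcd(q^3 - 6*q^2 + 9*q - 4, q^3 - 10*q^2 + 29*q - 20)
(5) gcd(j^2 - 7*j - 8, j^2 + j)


(1) = gcd((r - 3)*(r + 3/2)*(r + 5), (r + 3/2)*(r + 5/2)*(r + 7)) = r + 3/2
(2) = a - 3
(3) = gcd((w - 7)^2*(w + 1), (w - 3)*(w + 1)*(w + 3)) = w + 1
(4) = gcd((q - 4)*(q - 1)^2, (q - 5)*(q - 4)*(q - 1)) = q^2 - 5*q + 4
(5) = gcd((j - 8)*(j + 1), j*(j + 1)) = j + 1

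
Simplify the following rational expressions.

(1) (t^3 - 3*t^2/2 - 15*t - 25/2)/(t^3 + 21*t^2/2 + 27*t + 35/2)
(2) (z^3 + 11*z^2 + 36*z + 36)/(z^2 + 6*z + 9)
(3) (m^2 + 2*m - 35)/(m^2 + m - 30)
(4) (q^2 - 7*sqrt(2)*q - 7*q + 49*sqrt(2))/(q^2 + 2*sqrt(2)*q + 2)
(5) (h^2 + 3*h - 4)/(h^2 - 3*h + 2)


(1) = (t - 5)/(t + 7)
(2) = (z^2 + 8*z + 12)/(z + 3)
(3) = (m + 7)/(m + 6)
(4) = (q^2 + q*(-7*sqrt(2) - 7) + 49*sqrt(2))/(q^2 + 2*sqrt(2)*q + 2)
(5) = (h + 4)/(h - 2)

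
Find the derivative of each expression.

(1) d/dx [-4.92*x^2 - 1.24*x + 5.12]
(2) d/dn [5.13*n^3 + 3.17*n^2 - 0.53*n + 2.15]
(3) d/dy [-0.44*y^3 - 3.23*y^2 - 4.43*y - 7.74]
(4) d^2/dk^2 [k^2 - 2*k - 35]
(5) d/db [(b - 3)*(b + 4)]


(1) = -9.84*x - 1.24
(2) = 15.39*n^2 + 6.34*n - 0.53
(3) = -1.32*y^2 - 6.46*y - 4.43
(4) = 2
(5) = 2*b + 1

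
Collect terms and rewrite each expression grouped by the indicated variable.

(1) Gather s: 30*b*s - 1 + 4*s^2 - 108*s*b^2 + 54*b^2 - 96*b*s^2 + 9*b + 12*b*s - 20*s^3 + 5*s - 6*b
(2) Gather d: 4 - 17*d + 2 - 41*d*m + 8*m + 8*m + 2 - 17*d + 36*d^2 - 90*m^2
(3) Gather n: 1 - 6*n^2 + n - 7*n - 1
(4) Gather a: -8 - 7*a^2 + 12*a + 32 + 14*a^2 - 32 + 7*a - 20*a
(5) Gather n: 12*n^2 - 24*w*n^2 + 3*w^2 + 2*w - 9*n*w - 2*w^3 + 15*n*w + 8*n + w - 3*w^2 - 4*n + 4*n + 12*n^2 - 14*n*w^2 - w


(1) = 54*b^2 + 3*b - 20*s^3 + s^2*(4 - 96*b) + s*(-108*b^2 + 42*b + 5) - 1
(2) = 36*d^2 + d*(-41*m - 34) - 90*m^2 + 16*m + 8
(3) = -6*n^2 - 6*n
(4) = 7*a^2 - a - 8
(5) = n^2*(24 - 24*w) + n*(-14*w^2 + 6*w + 8) - 2*w^3 + 2*w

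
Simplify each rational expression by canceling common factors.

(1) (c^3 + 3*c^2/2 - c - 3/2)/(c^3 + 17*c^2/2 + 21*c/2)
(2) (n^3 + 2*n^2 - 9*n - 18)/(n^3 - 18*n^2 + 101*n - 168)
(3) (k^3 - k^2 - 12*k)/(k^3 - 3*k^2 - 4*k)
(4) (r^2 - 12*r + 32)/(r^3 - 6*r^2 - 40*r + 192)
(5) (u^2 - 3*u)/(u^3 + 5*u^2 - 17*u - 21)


(1) = (c^2 - 1)/(c^2 + 7*c)
(2) = (n^2 + 5*n + 6)/(n^2 - 15*n + 56)
(3) = (k + 3)/(k + 1)
(4) = 1/(r + 6)
(5) = u/(u^2 + 8*u + 7)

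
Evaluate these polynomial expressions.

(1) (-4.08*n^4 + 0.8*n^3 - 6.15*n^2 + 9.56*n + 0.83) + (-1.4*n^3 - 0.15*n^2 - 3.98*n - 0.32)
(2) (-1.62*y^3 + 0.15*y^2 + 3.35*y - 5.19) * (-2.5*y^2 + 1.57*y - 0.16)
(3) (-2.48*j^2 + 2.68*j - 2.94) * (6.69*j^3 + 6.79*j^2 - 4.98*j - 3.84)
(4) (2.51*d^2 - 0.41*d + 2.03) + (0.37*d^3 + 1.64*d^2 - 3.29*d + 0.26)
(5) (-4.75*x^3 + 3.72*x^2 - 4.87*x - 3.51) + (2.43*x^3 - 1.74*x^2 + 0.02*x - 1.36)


(1) = -4.08*n^4 - 0.6*n^3 - 6.3*n^2 + 5.58*n + 0.51
(2) = 4.05*y^5 - 2.9184*y^4 - 7.8803*y^3 + 18.2105*y^2 - 8.6843*y + 0.8304
(3) = -16.5912*j^5 + 1.09*j^4 + 10.879*j^3 - 23.7858*j^2 + 4.35*j + 11.2896
(4) = 0.37*d^3 + 4.15*d^2 - 3.7*d + 2.29
(5) = -2.32*x^3 + 1.98*x^2 - 4.85*x - 4.87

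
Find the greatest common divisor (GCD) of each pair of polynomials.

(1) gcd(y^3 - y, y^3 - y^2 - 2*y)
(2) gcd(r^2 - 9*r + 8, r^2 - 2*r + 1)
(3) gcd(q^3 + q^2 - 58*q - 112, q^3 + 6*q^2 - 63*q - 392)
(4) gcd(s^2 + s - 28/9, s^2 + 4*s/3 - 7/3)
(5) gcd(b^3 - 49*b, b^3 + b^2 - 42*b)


(1) = y^2 + y
(2) = r - 1
(3) = q^2 - q - 56
(4) = s + 7/3
(5) = b^2 + 7*b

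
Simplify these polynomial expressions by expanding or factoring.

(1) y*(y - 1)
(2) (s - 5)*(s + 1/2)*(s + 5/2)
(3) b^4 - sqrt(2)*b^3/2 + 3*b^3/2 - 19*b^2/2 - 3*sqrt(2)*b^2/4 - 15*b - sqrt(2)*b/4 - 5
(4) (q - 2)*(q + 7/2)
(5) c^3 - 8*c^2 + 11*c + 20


(1) = y^2 - y
(2) = s^3 - 2*s^2 - 55*s/4 - 25/4
(3) = (b + 1/2)*(b + 1)*(b - 5*sqrt(2)/2)*(b + 2*sqrt(2))
(4) = q^2 + 3*q/2 - 7
(5) = (c - 5)*(c - 4)*(c + 1)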